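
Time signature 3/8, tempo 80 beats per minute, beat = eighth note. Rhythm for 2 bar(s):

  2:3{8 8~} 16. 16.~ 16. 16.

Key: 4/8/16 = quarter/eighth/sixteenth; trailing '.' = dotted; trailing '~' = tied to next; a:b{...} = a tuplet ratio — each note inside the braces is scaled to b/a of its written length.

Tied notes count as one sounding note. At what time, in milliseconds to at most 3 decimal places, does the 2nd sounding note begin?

note 2 onset = 3/2b = 1125.0ms

1. 0.0ms @ 0 + 1125.0ms (3/2)
2. 1125.0ms @ 3/2 + 1687.5ms (9/4)
3. 2812.5ms @ 15/4 + 1125.0ms (3/2)
4. 3937.5ms @ 21/4 + 562.5ms (3/4)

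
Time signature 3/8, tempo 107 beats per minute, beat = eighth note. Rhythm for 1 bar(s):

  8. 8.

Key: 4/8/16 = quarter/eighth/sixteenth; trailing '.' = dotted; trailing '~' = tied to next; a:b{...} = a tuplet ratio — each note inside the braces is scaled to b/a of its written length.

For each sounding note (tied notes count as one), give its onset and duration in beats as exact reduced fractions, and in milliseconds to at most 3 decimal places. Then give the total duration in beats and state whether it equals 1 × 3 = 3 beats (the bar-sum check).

1) 0.0ms=0b +841.121ms=3/2b
2) 841.121ms=3/2b +841.121ms=3/2b
Σ=3b of 3 (107bpm 3/8) — PASS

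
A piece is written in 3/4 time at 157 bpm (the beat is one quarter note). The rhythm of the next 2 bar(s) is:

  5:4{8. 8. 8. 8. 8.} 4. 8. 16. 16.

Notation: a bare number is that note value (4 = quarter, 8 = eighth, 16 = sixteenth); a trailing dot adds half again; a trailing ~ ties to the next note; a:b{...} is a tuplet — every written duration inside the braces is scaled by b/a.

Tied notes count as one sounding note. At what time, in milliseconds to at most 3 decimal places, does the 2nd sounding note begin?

note 2 onset = 3/5b = 229.299ms

1. 0.0ms @ 0 + 229.299ms (3/5)
2. 229.299ms @ 3/5 + 229.299ms (3/5)
3. 458.599ms @ 6/5 + 229.299ms (3/5)
4. 687.898ms @ 9/5 + 229.299ms (3/5)
5. 917.197ms @ 12/5 + 229.299ms (3/5)
6. 1146.497ms @ 3 + 573.248ms (3/2)
7. 1719.745ms @ 9/2 + 286.624ms (3/4)
8. 2006.369ms @ 21/4 + 143.312ms (3/8)
9. 2149.682ms @ 45/8 + 143.312ms (3/8)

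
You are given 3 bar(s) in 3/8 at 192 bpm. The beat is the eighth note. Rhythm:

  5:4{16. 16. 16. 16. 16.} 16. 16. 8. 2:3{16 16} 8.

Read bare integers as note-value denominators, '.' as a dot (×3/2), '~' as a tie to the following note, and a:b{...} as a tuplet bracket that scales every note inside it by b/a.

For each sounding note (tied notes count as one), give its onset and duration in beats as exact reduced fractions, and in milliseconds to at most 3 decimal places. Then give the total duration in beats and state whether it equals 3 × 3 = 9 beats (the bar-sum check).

1) 0.0ms=0b +187.5ms=3/5b
2) 187.5ms=3/5b +187.5ms=3/5b
3) 375.0ms=6/5b +187.5ms=3/5b
4) 562.5ms=9/5b +187.5ms=3/5b
5) 750.0ms=12/5b +187.5ms=3/5b
6) 937.5ms=3b +234.375ms=3/4b
7) 1171.875ms=15/4b +234.375ms=3/4b
8) 1406.25ms=9/2b +468.75ms=3/2b
9) 1875.0ms=6b +234.375ms=3/4b
10) 2109.375ms=27/4b +234.375ms=3/4b
11) 2343.75ms=15/2b +468.75ms=3/2b
Σ=9b of 9 (192bpm 3/8) — PASS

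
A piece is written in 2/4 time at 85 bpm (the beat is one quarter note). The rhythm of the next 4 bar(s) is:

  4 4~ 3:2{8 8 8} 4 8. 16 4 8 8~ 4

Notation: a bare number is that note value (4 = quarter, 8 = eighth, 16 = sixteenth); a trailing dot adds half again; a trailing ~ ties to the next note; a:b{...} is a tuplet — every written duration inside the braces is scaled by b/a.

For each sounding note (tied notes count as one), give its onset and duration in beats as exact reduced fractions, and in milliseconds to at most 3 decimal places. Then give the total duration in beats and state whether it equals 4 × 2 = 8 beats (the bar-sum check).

1) 0.0ms=0b +705.882ms=1b
2) 705.882ms=1b +941.176ms=4/3b
3) 1647.059ms=7/3b +235.294ms=1/3b
4) 1882.353ms=8/3b +235.294ms=1/3b
5) 2117.647ms=3b +705.882ms=1b
6) 2823.529ms=4b +529.412ms=3/4b
7) 3352.941ms=19/4b +176.471ms=1/4b
8) 3529.412ms=5b +705.882ms=1b
9) 4235.294ms=6b +352.941ms=1/2b
10) 4588.235ms=13/2b +1058.824ms=3/2b
Σ=8b of 8 (85bpm 2/4) — PASS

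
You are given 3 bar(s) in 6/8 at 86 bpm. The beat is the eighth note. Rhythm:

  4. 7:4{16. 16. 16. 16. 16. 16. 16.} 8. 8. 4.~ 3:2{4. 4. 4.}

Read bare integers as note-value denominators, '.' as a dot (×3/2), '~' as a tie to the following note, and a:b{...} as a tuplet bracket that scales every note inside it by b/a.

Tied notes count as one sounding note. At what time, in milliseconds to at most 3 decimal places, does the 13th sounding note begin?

note 13 onset = 16b = 11162.791ms

1. 0.0ms @ 0 + 2093.023ms (3)
2. 2093.023ms @ 3 + 299.003ms (3/7)
3. 2392.027ms @ 24/7 + 299.003ms (3/7)
4. 2691.03ms @ 27/7 + 299.003ms (3/7)
5. 2990.033ms @ 30/7 + 299.003ms (3/7)
6. 3289.037ms @ 33/7 + 299.003ms (3/7)
7. 3588.04ms @ 36/7 + 299.003ms (3/7)
8. 3887.043ms @ 39/7 + 299.003ms (3/7)
9. 4186.047ms @ 6 + 1046.512ms (3/2)
10. 5232.558ms @ 15/2 + 1046.512ms (3/2)
11. 6279.07ms @ 9 + 3488.372ms (5)
12. 9767.442ms @ 14 + 1395.349ms (2)
13. 11162.791ms @ 16 + 1395.349ms (2)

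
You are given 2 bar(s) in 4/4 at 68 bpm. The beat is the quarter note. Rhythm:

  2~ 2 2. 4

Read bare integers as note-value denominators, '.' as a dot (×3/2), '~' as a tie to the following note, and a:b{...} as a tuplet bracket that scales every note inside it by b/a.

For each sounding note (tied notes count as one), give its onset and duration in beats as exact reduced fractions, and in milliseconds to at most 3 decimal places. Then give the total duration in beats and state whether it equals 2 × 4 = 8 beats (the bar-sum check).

1) 0.0ms=0b +3529.412ms=4b
2) 3529.412ms=4b +2647.059ms=3b
3) 6176.471ms=7b +882.353ms=1b
Σ=8b of 8 (68bpm 4/4) — PASS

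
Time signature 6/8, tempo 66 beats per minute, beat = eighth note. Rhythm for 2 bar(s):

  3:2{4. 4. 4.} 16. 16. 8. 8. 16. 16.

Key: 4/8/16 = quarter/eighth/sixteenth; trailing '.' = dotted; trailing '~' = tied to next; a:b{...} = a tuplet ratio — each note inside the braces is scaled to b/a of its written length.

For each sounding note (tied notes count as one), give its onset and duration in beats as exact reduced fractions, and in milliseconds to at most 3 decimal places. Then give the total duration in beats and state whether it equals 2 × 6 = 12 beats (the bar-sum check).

1) 0.0ms=0b +1818.182ms=2b
2) 1818.182ms=2b +1818.182ms=2b
3) 3636.364ms=4b +1818.182ms=2b
4) 5454.545ms=6b +681.818ms=3/4b
5) 6136.364ms=27/4b +681.818ms=3/4b
6) 6818.182ms=15/2b +1363.636ms=3/2b
7) 8181.818ms=9b +1363.636ms=3/2b
8) 9545.455ms=21/2b +681.818ms=3/4b
9) 10227.273ms=45/4b +681.818ms=3/4b
Σ=12b of 12 (66bpm 6/8) — PASS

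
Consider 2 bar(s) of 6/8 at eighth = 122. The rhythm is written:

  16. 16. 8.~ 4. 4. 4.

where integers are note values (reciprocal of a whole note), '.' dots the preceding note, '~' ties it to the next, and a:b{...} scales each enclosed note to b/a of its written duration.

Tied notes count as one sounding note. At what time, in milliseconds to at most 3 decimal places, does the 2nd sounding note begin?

1. 0.0ms @ 0 + 368.852ms (3/4)
2. 368.852ms @ 3/4 + 368.852ms (3/4)
3. 737.705ms @ 3/2 + 2213.115ms (9/2)
4. 2950.82ms @ 6 + 1475.41ms (3)
5. 4426.23ms @ 9 + 1475.41ms (3)

note 2 onset = 3/4b = 368.852ms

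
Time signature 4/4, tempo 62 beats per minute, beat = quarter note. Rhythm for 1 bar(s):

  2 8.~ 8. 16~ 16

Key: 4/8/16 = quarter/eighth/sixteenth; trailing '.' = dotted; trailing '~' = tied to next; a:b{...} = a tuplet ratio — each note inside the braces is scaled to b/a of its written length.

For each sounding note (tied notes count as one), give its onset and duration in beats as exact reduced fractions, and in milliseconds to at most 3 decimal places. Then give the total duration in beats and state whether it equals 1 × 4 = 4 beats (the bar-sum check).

1) 0.0ms=0b +1935.484ms=2b
2) 1935.484ms=2b +1451.613ms=3/2b
3) 3387.097ms=7/2b +483.871ms=1/2b
Σ=4b of 4 (62bpm 4/4) — PASS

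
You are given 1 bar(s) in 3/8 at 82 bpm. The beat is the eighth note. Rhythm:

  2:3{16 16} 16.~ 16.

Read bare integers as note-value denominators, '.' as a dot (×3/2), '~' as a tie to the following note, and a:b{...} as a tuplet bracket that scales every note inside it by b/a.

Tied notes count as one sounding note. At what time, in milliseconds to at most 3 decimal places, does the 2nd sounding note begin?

1. 0.0ms @ 0 + 548.78ms (3/4)
2. 548.78ms @ 3/4 + 548.78ms (3/4)
3. 1097.561ms @ 3/2 + 1097.561ms (3/2)

note 2 onset = 3/4b = 548.78ms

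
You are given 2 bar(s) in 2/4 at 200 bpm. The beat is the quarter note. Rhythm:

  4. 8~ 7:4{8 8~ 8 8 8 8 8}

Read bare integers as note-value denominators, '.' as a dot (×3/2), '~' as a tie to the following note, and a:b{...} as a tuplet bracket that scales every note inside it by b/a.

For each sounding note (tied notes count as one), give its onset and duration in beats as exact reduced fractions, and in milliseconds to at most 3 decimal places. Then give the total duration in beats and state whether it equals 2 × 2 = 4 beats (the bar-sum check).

1) 0.0ms=0b +450.0ms=3/2b
2) 450.0ms=3/2b +235.714ms=11/14b
3) 685.714ms=16/7b +171.429ms=4/7b
4) 857.143ms=20/7b +85.714ms=2/7b
5) 942.857ms=22/7b +85.714ms=2/7b
6) 1028.571ms=24/7b +85.714ms=2/7b
7) 1114.286ms=26/7b +85.714ms=2/7b
Σ=4b of 4 (200bpm 2/4) — PASS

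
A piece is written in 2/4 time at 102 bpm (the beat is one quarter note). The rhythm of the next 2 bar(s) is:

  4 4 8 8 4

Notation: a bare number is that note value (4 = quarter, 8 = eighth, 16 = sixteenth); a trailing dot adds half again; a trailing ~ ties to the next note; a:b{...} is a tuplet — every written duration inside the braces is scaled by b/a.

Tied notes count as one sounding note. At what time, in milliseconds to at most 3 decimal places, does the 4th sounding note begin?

1. 0.0ms @ 0 + 588.235ms (1)
2. 588.235ms @ 1 + 588.235ms (1)
3. 1176.471ms @ 2 + 294.118ms (1/2)
4. 1470.588ms @ 5/2 + 294.118ms (1/2)
5. 1764.706ms @ 3 + 588.235ms (1)

note 4 onset = 5/2b = 1470.588ms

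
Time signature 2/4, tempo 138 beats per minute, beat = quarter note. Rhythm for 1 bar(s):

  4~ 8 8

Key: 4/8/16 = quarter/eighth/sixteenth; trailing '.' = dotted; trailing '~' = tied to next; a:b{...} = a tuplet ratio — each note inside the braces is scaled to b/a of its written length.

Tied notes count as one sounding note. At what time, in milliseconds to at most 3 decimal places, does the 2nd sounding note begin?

note 2 onset = 3/2b = 652.174ms

1. 0.0ms @ 0 + 652.174ms (3/2)
2. 652.174ms @ 3/2 + 217.391ms (1/2)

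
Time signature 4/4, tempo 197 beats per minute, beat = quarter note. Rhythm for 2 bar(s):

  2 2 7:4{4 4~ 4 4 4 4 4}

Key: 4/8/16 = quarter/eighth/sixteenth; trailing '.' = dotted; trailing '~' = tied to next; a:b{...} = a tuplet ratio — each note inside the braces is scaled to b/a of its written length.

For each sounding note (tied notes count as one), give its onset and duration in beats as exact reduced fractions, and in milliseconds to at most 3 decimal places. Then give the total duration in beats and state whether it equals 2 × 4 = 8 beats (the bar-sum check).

1) 0.0ms=0b +609.137ms=2b
2) 609.137ms=2b +609.137ms=2b
3) 1218.274ms=4b +174.039ms=4/7b
4) 1392.313ms=32/7b +348.078ms=8/7b
5) 1740.392ms=40/7b +174.039ms=4/7b
6) 1914.431ms=44/7b +174.039ms=4/7b
7) 2088.47ms=48/7b +174.039ms=4/7b
8) 2262.509ms=52/7b +174.039ms=4/7b
Σ=8b of 8 (197bpm 4/4) — PASS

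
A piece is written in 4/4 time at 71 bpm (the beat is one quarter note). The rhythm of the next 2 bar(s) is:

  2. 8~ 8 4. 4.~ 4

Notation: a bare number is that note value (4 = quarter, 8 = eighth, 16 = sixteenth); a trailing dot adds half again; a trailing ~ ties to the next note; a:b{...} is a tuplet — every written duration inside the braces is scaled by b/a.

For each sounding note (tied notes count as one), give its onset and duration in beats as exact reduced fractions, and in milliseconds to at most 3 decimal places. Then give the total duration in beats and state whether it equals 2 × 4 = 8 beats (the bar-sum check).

1) 0.0ms=0b +2535.211ms=3b
2) 2535.211ms=3b +845.07ms=1b
3) 3380.282ms=4b +1267.606ms=3/2b
4) 4647.887ms=11/2b +2112.676ms=5/2b
Σ=8b of 8 (71bpm 4/4) — PASS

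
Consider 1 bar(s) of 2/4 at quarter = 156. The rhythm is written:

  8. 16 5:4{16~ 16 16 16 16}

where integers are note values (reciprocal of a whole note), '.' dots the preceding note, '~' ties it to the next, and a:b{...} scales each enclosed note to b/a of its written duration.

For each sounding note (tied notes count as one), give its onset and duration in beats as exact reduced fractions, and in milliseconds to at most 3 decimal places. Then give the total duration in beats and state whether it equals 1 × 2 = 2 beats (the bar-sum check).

1) 0.0ms=0b +288.462ms=3/4b
2) 288.462ms=3/4b +96.154ms=1/4b
3) 384.615ms=1b +153.846ms=2/5b
4) 538.462ms=7/5b +76.923ms=1/5b
5) 615.385ms=8/5b +76.923ms=1/5b
6) 692.308ms=9/5b +76.923ms=1/5b
Σ=2b of 2 (156bpm 2/4) — PASS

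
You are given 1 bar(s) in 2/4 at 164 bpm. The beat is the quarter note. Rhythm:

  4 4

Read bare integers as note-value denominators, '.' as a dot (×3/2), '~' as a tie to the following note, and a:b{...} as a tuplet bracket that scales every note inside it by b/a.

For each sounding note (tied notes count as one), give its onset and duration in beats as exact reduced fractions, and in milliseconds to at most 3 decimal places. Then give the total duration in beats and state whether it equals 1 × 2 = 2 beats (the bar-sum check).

1) 0.0ms=0b +365.854ms=1b
2) 365.854ms=1b +365.854ms=1b
Σ=2b of 2 (164bpm 2/4) — PASS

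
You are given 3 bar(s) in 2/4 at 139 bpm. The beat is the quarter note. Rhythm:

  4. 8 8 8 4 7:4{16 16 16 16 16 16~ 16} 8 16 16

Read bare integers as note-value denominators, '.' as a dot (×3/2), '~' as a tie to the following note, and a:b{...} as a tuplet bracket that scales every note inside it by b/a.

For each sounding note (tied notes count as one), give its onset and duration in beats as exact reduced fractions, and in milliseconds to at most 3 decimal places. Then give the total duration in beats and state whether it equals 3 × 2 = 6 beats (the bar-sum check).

1) 0.0ms=0b +647.482ms=3/2b
2) 647.482ms=3/2b +215.827ms=1/2b
3) 863.309ms=2b +215.827ms=1/2b
4) 1079.137ms=5/2b +215.827ms=1/2b
5) 1294.964ms=3b +431.655ms=1b
6) 1726.619ms=4b +61.665ms=1/7b
7) 1788.284ms=29/7b +61.665ms=1/7b
8) 1849.949ms=30/7b +61.665ms=1/7b
9) 1911.614ms=31/7b +61.665ms=1/7b
10) 1973.279ms=32/7b +61.665ms=1/7b
11) 2034.943ms=33/7b +123.33ms=2/7b
12) 2158.273ms=5b +215.827ms=1/2b
13) 2374.101ms=11/2b +107.914ms=1/4b
14) 2482.014ms=23/4b +107.914ms=1/4b
Σ=6b of 6 (139bpm 2/4) — PASS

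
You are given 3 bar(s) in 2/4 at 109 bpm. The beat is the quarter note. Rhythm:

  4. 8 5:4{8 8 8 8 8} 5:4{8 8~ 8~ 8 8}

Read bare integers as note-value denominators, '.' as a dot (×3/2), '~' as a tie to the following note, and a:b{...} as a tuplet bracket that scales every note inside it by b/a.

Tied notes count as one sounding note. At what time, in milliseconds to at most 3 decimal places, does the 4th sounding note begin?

1. 0.0ms @ 0 + 825.688ms (3/2)
2. 825.688ms @ 3/2 + 275.229ms (1/2)
3. 1100.917ms @ 2 + 220.183ms (2/5)
4. 1321.101ms @ 12/5 + 220.183ms (2/5)
5. 1541.284ms @ 14/5 + 220.183ms (2/5)
6. 1761.468ms @ 16/5 + 220.183ms (2/5)
7. 1981.651ms @ 18/5 + 220.183ms (2/5)
8. 2201.835ms @ 4 + 220.183ms (2/5)
9. 2422.018ms @ 22/5 + 660.55ms (6/5)
10. 3082.569ms @ 28/5 + 220.183ms (2/5)

note 4 onset = 12/5b = 1321.101ms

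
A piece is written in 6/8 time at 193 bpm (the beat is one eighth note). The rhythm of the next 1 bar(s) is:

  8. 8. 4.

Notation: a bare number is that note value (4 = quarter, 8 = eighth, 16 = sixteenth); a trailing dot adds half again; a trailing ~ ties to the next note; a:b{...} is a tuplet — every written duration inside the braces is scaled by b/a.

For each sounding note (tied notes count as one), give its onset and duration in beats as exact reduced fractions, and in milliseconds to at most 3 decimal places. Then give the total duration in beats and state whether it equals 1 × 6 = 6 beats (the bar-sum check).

1) 0.0ms=0b +466.321ms=3/2b
2) 466.321ms=3/2b +466.321ms=3/2b
3) 932.642ms=3b +932.642ms=3b
Σ=6b of 6 (193bpm 6/8) — PASS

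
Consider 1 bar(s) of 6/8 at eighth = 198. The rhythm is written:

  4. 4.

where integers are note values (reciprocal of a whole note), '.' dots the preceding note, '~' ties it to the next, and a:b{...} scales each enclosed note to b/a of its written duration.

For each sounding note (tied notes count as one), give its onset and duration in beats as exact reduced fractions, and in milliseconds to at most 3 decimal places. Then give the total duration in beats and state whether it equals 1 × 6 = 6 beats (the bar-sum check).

1) 0.0ms=0b +909.091ms=3b
2) 909.091ms=3b +909.091ms=3b
Σ=6b of 6 (198bpm 6/8) — PASS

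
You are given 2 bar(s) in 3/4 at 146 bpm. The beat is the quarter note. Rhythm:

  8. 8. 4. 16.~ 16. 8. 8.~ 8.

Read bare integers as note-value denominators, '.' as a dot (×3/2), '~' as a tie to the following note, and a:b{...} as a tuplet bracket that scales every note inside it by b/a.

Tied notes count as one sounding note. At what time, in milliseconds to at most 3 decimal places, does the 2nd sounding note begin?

note 2 onset = 3/4b = 308.219ms

1. 0.0ms @ 0 + 308.219ms (3/4)
2. 308.219ms @ 3/4 + 308.219ms (3/4)
3. 616.438ms @ 3/2 + 616.438ms (3/2)
4. 1232.877ms @ 3 + 308.219ms (3/4)
5. 1541.096ms @ 15/4 + 308.219ms (3/4)
6. 1849.315ms @ 9/2 + 616.438ms (3/2)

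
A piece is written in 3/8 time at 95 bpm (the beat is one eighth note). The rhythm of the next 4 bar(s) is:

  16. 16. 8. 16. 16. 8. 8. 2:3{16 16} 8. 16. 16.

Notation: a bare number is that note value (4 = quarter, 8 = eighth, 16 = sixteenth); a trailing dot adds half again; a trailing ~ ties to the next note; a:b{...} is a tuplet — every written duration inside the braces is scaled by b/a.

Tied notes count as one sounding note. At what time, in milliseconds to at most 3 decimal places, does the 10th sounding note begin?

1. 0.0ms @ 0 + 473.684ms (3/4)
2. 473.684ms @ 3/4 + 473.684ms (3/4)
3. 947.368ms @ 3/2 + 947.368ms (3/2)
4. 1894.737ms @ 3 + 473.684ms (3/4)
5. 2368.421ms @ 15/4 + 473.684ms (3/4)
6. 2842.105ms @ 9/2 + 947.368ms (3/2)
7. 3789.474ms @ 6 + 947.368ms (3/2)
8. 4736.842ms @ 15/2 + 473.684ms (3/4)
9. 5210.526ms @ 33/4 + 473.684ms (3/4)
10. 5684.211ms @ 9 + 947.368ms (3/2)
11. 6631.579ms @ 21/2 + 473.684ms (3/4)
12. 7105.263ms @ 45/4 + 473.684ms (3/4)

note 10 onset = 9b = 5684.211ms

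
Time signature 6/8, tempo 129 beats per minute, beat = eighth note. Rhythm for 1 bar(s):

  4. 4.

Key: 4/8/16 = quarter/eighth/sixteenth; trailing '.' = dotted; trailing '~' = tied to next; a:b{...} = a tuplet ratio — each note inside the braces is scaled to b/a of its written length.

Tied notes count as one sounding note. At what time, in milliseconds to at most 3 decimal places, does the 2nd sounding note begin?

1. 0.0ms @ 0 + 1395.349ms (3)
2. 1395.349ms @ 3 + 1395.349ms (3)

note 2 onset = 3b = 1395.349ms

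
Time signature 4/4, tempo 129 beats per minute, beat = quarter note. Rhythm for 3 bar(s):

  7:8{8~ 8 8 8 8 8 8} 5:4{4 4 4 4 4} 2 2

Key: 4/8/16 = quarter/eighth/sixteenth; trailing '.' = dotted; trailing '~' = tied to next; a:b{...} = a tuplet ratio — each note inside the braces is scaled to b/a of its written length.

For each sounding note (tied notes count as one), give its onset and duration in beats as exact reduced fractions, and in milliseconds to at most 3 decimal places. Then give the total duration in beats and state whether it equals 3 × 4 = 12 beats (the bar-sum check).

1) 0.0ms=0b +531.561ms=8/7b
2) 531.561ms=8/7b +265.781ms=4/7b
3) 797.342ms=12/7b +265.781ms=4/7b
4) 1063.123ms=16/7b +265.781ms=4/7b
5) 1328.904ms=20/7b +265.781ms=4/7b
6) 1594.684ms=24/7b +265.781ms=4/7b
7) 1860.465ms=4b +372.093ms=4/5b
8) 2232.558ms=24/5b +372.093ms=4/5b
9) 2604.651ms=28/5b +372.093ms=4/5b
10) 2976.744ms=32/5b +372.093ms=4/5b
11) 3348.837ms=36/5b +372.093ms=4/5b
12) 3720.93ms=8b +930.233ms=2b
13) 4651.163ms=10b +930.233ms=2b
Σ=12b of 12 (129bpm 4/4) — PASS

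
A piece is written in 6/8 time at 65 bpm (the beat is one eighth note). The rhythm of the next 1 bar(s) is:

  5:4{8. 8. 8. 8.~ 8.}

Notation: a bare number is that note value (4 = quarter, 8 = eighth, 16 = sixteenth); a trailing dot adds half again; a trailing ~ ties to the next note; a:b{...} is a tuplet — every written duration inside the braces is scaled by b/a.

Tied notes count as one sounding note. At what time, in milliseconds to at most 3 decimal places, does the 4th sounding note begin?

1. 0.0ms @ 0 + 1107.692ms (6/5)
2. 1107.692ms @ 6/5 + 1107.692ms (6/5)
3. 2215.385ms @ 12/5 + 1107.692ms (6/5)
4. 3323.077ms @ 18/5 + 2215.385ms (12/5)

note 4 onset = 18/5b = 3323.077ms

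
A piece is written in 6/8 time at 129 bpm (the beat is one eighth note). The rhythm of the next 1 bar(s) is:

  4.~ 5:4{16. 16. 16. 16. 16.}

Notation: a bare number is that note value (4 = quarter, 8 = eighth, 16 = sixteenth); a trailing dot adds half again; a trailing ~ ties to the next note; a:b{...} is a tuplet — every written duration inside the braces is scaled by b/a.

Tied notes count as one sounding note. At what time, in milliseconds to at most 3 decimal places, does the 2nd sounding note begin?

1. 0.0ms @ 0 + 1674.419ms (18/5)
2. 1674.419ms @ 18/5 + 279.07ms (3/5)
3. 1953.488ms @ 21/5 + 279.07ms (3/5)
4. 2232.558ms @ 24/5 + 279.07ms (3/5)
5. 2511.628ms @ 27/5 + 279.07ms (3/5)

note 2 onset = 18/5b = 1674.419ms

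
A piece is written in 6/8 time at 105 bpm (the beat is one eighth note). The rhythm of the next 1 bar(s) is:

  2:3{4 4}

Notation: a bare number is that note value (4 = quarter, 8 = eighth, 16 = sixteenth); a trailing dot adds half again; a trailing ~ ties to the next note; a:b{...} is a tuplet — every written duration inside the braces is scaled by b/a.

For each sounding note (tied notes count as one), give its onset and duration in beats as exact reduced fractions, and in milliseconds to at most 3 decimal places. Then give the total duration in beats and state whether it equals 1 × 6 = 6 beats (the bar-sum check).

1) 0.0ms=0b +1714.286ms=3b
2) 1714.286ms=3b +1714.286ms=3b
Σ=6b of 6 (105bpm 6/8) — PASS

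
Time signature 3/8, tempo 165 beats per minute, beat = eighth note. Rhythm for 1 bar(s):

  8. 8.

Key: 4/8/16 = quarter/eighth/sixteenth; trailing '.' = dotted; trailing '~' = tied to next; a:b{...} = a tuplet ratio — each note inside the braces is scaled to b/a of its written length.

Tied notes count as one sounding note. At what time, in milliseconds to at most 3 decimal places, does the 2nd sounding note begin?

note 2 onset = 3/2b = 545.455ms

1. 0.0ms @ 0 + 545.455ms (3/2)
2. 545.455ms @ 3/2 + 545.455ms (3/2)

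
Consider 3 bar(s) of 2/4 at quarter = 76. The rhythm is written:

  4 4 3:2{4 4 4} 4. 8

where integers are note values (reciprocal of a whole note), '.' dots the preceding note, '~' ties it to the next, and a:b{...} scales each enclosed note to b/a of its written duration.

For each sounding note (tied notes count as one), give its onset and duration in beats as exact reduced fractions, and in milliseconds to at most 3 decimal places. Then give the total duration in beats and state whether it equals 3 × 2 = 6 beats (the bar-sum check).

1) 0.0ms=0b +789.474ms=1b
2) 789.474ms=1b +789.474ms=1b
3) 1578.947ms=2b +526.316ms=2/3b
4) 2105.263ms=8/3b +526.316ms=2/3b
5) 2631.579ms=10/3b +526.316ms=2/3b
6) 3157.895ms=4b +1184.211ms=3/2b
7) 4342.105ms=11/2b +394.737ms=1/2b
Σ=6b of 6 (76bpm 2/4) — PASS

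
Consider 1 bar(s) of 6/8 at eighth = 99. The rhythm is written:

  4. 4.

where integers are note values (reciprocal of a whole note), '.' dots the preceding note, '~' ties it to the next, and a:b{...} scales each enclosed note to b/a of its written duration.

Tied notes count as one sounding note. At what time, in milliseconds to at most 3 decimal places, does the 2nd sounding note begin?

note 2 onset = 3b = 1818.182ms

1. 0.0ms @ 0 + 1818.182ms (3)
2. 1818.182ms @ 3 + 1818.182ms (3)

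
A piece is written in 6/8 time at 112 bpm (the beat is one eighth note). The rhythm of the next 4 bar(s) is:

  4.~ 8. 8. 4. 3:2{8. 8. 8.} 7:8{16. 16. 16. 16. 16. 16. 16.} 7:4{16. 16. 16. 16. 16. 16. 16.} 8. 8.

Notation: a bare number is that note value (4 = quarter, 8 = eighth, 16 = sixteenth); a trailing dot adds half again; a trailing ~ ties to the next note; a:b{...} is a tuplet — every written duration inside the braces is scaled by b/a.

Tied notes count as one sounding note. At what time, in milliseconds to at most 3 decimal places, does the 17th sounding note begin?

note 17 onset = 135/7b = 10331.633ms

1. 0.0ms @ 0 + 2410.714ms (9/2)
2. 2410.714ms @ 9/2 + 803.571ms (3/2)
3. 3214.286ms @ 6 + 1607.143ms (3)
4. 4821.429ms @ 9 + 535.714ms (1)
5. 5357.143ms @ 10 + 535.714ms (1)
6. 5892.857ms @ 11 + 535.714ms (1)
7. 6428.571ms @ 12 + 459.184ms (6/7)
8. 6887.755ms @ 90/7 + 459.184ms (6/7)
9. 7346.939ms @ 96/7 + 459.184ms (6/7)
10. 7806.122ms @ 102/7 + 459.184ms (6/7)
11. 8265.306ms @ 108/7 + 459.184ms (6/7)
12. 8724.49ms @ 114/7 + 459.184ms (6/7)
13. 9183.673ms @ 120/7 + 459.184ms (6/7)
14. 9642.857ms @ 18 + 229.592ms (3/7)
15. 9872.449ms @ 129/7 + 229.592ms (3/7)
16. 10102.041ms @ 132/7 + 229.592ms (3/7)
17. 10331.633ms @ 135/7 + 229.592ms (3/7)
18. 10561.224ms @ 138/7 + 229.592ms (3/7)
19. 10790.816ms @ 141/7 + 229.592ms (3/7)
20. 11020.408ms @ 144/7 + 229.592ms (3/7)
21. 11250.0ms @ 21 + 803.571ms (3/2)
22. 12053.571ms @ 45/2 + 803.571ms (3/2)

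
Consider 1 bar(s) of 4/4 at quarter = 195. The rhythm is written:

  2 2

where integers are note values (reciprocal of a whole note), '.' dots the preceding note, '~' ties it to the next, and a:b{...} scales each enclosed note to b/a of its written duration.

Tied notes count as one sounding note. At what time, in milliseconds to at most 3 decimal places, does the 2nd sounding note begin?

note 2 onset = 2b = 615.385ms

1. 0.0ms @ 0 + 615.385ms (2)
2. 615.385ms @ 2 + 615.385ms (2)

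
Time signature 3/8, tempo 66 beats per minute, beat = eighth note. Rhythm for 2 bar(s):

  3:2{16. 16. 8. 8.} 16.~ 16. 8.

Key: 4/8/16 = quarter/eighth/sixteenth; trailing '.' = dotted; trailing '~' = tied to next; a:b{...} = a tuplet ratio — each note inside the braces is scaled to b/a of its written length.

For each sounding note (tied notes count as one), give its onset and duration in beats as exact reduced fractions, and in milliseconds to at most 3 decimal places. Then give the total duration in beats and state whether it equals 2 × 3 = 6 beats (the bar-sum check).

1) 0.0ms=0b +454.545ms=1/2b
2) 454.545ms=1/2b +454.545ms=1/2b
3) 909.091ms=1b +909.091ms=1b
4) 1818.182ms=2b +909.091ms=1b
5) 2727.273ms=3b +1363.636ms=3/2b
6) 4090.909ms=9/2b +1363.636ms=3/2b
Σ=6b of 6 (66bpm 3/8) — PASS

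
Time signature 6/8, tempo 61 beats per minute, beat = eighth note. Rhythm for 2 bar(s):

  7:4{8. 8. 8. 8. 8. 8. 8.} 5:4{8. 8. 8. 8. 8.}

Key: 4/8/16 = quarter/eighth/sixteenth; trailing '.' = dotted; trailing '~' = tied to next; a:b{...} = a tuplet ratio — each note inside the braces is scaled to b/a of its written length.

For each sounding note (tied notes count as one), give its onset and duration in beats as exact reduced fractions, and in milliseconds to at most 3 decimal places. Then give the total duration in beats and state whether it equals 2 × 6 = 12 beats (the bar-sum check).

1) 0.0ms=0b +843.091ms=6/7b
2) 843.091ms=6/7b +843.091ms=6/7b
3) 1686.183ms=12/7b +843.091ms=6/7b
4) 2529.274ms=18/7b +843.091ms=6/7b
5) 3372.365ms=24/7b +843.091ms=6/7b
6) 4215.457ms=30/7b +843.091ms=6/7b
7) 5058.548ms=36/7b +843.091ms=6/7b
8) 5901.639ms=6b +1180.328ms=6/5b
9) 7081.967ms=36/5b +1180.328ms=6/5b
10) 8262.295ms=42/5b +1180.328ms=6/5b
11) 9442.623ms=48/5b +1180.328ms=6/5b
12) 10622.951ms=54/5b +1180.328ms=6/5b
Σ=12b of 12 (61bpm 6/8) — PASS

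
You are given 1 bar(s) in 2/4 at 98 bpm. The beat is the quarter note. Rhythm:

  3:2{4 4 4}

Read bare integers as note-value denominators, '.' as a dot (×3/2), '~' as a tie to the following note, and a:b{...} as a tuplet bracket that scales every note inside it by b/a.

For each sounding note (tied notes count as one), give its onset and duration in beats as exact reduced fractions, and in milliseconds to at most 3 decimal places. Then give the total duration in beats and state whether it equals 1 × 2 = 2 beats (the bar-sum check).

1) 0.0ms=0b +408.163ms=2/3b
2) 408.163ms=2/3b +408.163ms=2/3b
3) 816.327ms=4/3b +408.163ms=2/3b
Σ=2b of 2 (98bpm 2/4) — PASS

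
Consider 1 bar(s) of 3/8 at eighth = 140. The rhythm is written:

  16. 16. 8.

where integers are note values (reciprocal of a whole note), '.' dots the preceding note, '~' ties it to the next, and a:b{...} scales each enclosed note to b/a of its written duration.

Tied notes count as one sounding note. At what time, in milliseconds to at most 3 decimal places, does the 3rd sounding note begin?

1. 0.0ms @ 0 + 321.429ms (3/4)
2. 321.429ms @ 3/4 + 321.429ms (3/4)
3. 642.857ms @ 3/2 + 642.857ms (3/2)

note 3 onset = 3/2b = 642.857ms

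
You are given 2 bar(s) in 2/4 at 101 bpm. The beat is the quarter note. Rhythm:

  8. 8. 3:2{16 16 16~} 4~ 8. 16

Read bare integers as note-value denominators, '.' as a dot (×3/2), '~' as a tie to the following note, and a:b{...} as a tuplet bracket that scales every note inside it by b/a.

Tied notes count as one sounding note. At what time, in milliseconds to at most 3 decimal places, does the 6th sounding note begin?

1. 0.0ms @ 0 + 445.545ms (3/4)
2. 445.545ms @ 3/4 + 445.545ms (3/4)
3. 891.089ms @ 3/2 + 99.01ms (1/6)
4. 990.099ms @ 5/3 + 99.01ms (1/6)
5. 1089.109ms @ 11/6 + 1138.614ms (23/12)
6. 2227.723ms @ 15/4 + 148.515ms (1/4)

note 6 onset = 15/4b = 2227.723ms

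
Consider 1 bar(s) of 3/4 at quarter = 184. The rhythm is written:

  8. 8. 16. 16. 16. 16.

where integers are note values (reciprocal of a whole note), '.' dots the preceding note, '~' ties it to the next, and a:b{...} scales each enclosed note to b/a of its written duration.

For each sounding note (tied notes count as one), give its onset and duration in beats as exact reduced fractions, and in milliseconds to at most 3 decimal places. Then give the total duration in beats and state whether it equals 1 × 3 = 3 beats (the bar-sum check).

1) 0.0ms=0b +244.565ms=3/4b
2) 244.565ms=3/4b +244.565ms=3/4b
3) 489.13ms=3/2b +122.283ms=3/8b
4) 611.413ms=15/8b +122.283ms=3/8b
5) 733.696ms=9/4b +122.283ms=3/8b
6) 855.978ms=21/8b +122.283ms=3/8b
Σ=3b of 3 (184bpm 3/4) — PASS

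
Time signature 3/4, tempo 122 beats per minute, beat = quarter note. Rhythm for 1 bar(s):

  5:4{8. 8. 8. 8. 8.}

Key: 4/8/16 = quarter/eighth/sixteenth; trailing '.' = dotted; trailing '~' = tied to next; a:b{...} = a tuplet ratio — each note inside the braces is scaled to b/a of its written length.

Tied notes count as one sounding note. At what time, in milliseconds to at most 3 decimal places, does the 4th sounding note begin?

1. 0.0ms @ 0 + 295.082ms (3/5)
2. 295.082ms @ 3/5 + 295.082ms (3/5)
3. 590.164ms @ 6/5 + 295.082ms (3/5)
4. 885.246ms @ 9/5 + 295.082ms (3/5)
5. 1180.328ms @ 12/5 + 295.082ms (3/5)

note 4 onset = 9/5b = 885.246ms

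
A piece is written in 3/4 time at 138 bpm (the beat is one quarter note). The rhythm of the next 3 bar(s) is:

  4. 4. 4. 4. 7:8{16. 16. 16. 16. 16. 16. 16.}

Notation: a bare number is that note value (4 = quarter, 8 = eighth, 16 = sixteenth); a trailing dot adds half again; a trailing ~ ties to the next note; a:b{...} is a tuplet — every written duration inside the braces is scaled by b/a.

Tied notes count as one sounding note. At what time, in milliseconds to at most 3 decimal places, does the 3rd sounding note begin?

note 3 onset = 3b = 1304.348ms

1. 0.0ms @ 0 + 652.174ms (3/2)
2. 652.174ms @ 3/2 + 652.174ms (3/2)
3. 1304.348ms @ 3 + 652.174ms (3/2)
4. 1956.522ms @ 9/2 + 652.174ms (3/2)
5. 2608.696ms @ 6 + 186.335ms (3/7)
6. 2795.031ms @ 45/7 + 186.335ms (3/7)
7. 2981.366ms @ 48/7 + 186.335ms (3/7)
8. 3167.702ms @ 51/7 + 186.335ms (3/7)
9. 3354.037ms @ 54/7 + 186.335ms (3/7)
10. 3540.373ms @ 57/7 + 186.335ms (3/7)
11. 3726.708ms @ 60/7 + 186.335ms (3/7)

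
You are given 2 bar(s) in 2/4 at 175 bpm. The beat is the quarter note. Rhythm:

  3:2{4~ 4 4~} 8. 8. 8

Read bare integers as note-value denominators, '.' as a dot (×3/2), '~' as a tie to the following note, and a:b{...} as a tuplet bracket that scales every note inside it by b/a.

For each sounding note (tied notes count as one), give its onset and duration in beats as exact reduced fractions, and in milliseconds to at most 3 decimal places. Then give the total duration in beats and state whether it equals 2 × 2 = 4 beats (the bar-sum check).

1) 0.0ms=0b +457.143ms=4/3b
2) 457.143ms=4/3b +485.714ms=17/12b
3) 942.857ms=11/4b +257.143ms=3/4b
4) 1200.0ms=7/2b +171.429ms=1/2b
Σ=4b of 4 (175bpm 2/4) — PASS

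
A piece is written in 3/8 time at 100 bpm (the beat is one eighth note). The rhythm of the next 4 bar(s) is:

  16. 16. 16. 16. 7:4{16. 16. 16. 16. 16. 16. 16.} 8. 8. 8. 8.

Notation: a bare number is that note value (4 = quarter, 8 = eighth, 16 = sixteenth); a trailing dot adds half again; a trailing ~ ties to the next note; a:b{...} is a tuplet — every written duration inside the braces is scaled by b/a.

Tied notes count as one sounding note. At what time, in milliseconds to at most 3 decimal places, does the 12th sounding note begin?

note 12 onset = 6b = 3600.0ms

1. 0.0ms @ 0 + 450.0ms (3/4)
2. 450.0ms @ 3/4 + 450.0ms (3/4)
3. 900.0ms @ 3/2 + 450.0ms (3/4)
4. 1350.0ms @ 9/4 + 450.0ms (3/4)
5. 1800.0ms @ 3 + 257.143ms (3/7)
6. 2057.143ms @ 24/7 + 257.143ms (3/7)
7. 2314.286ms @ 27/7 + 257.143ms (3/7)
8. 2571.429ms @ 30/7 + 257.143ms (3/7)
9. 2828.571ms @ 33/7 + 257.143ms (3/7)
10. 3085.714ms @ 36/7 + 257.143ms (3/7)
11. 3342.857ms @ 39/7 + 257.143ms (3/7)
12. 3600.0ms @ 6 + 900.0ms (3/2)
13. 4500.0ms @ 15/2 + 900.0ms (3/2)
14. 5400.0ms @ 9 + 900.0ms (3/2)
15. 6300.0ms @ 21/2 + 900.0ms (3/2)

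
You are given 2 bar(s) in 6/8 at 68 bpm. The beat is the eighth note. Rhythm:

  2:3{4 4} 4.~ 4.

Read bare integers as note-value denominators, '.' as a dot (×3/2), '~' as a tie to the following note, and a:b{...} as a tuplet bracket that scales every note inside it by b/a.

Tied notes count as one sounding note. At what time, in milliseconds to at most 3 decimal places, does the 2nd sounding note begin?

1. 0.0ms @ 0 + 2647.059ms (3)
2. 2647.059ms @ 3 + 2647.059ms (3)
3. 5294.118ms @ 6 + 5294.118ms (6)

note 2 onset = 3b = 2647.059ms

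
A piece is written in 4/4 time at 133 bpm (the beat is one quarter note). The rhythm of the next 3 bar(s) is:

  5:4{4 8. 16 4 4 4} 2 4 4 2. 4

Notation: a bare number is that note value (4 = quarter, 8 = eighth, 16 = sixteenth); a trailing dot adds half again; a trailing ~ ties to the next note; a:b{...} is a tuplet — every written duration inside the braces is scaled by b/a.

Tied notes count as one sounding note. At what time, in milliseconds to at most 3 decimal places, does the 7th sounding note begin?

note 7 onset = 4b = 1804.511ms

1. 0.0ms @ 0 + 360.902ms (4/5)
2. 360.902ms @ 4/5 + 270.677ms (3/5)
3. 631.579ms @ 7/5 + 90.226ms (1/5)
4. 721.805ms @ 8/5 + 360.902ms (4/5)
5. 1082.707ms @ 12/5 + 360.902ms (4/5)
6. 1443.609ms @ 16/5 + 360.902ms (4/5)
7. 1804.511ms @ 4 + 902.256ms (2)
8. 2706.767ms @ 6 + 451.128ms (1)
9. 3157.895ms @ 7 + 451.128ms (1)
10. 3609.023ms @ 8 + 1353.383ms (3)
11. 4962.406ms @ 11 + 451.128ms (1)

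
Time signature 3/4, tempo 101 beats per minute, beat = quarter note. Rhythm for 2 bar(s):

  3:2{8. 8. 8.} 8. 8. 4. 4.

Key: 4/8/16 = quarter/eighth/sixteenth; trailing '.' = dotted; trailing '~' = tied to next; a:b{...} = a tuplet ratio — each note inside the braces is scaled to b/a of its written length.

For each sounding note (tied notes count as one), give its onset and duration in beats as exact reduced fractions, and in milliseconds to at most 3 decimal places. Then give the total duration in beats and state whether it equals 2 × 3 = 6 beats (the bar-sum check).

1) 0.0ms=0b +297.03ms=1/2b
2) 297.03ms=1/2b +297.03ms=1/2b
3) 594.059ms=1b +297.03ms=1/2b
4) 891.089ms=3/2b +445.545ms=3/4b
5) 1336.634ms=9/4b +445.545ms=3/4b
6) 1782.178ms=3b +891.089ms=3/2b
7) 2673.267ms=9/2b +891.089ms=3/2b
Σ=6b of 6 (101bpm 3/4) — PASS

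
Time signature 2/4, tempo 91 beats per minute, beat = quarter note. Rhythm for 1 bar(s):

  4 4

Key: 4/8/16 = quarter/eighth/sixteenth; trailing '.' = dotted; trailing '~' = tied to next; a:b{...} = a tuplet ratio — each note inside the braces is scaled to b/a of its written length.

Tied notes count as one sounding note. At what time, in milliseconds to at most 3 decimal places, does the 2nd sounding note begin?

note 2 onset = 1b = 659.341ms

1. 0.0ms @ 0 + 659.341ms (1)
2. 659.341ms @ 1 + 659.341ms (1)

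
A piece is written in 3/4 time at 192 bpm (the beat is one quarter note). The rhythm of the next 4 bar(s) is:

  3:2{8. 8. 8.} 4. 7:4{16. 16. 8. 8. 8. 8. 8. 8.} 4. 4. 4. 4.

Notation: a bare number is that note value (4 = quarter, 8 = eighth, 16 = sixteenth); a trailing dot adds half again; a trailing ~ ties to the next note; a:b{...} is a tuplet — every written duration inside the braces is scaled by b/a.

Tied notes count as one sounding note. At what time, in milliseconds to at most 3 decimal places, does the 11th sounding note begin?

1. 0.0ms @ 0 + 156.25ms (1/2)
2. 156.25ms @ 1/2 + 156.25ms (1/2)
3. 312.5ms @ 1 + 156.25ms (1/2)
4. 468.75ms @ 3/2 + 468.75ms (3/2)
5. 937.5ms @ 3 + 66.964ms (3/14)
6. 1004.464ms @ 45/14 + 66.964ms (3/14)
7. 1071.429ms @ 24/7 + 133.929ms (3/7)
8. 1205.357ms @ 27/7 + 133.929ms (3/7)
9. 1339.286ms @ 30/7 + 133.929ms (3/7)
10. 1473.214ms @ 33/7 + 133.929ms (3/7)
11. 1607.143ms @ 36/7 + 133.929ms (3/7)
12. 1741.071ms @ 39/7 + 133.929ms (3/7)
13. 1875.0ms @ 6 + 468.75ms (3/2)
14. 2343.75ms @ 15/2 + 468.75ms (3/2)
15. 2812.5ms @ 9 + 468.75ms (3/2)
16. 3281.25ms @ 21/2 + 468.75ms (3/2)

note 11 onset = 36/7b = 1607.143ms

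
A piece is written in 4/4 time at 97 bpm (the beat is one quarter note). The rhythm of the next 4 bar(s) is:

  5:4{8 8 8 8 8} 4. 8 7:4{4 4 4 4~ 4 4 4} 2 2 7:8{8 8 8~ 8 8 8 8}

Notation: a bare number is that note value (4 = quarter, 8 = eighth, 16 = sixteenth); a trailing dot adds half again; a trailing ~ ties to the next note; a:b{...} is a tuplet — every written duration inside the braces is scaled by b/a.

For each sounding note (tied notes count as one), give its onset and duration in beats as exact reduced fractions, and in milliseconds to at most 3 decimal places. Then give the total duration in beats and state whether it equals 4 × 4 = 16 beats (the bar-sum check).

1) 0.0ms=0b +247.423ms=2/5b
2) 247.423ms=2/5b +247.423ms=2/5b
3) 494.845ms=4/5b +247.423ms=2/5b
4) 742.268ms=6/5b +247.423ms=2/5b
5) 989.691ms=8/5b +247.423ms=2/5b
6) 1237.113ms=2b +927.835ms=3/2b
7) 2164.948ms=7/2b +309.278ms=1/2b
8) 2474.227ms=4b +353.461ms=4/7b
9) 2827.688ms=32/7b +353.461ms=4/7b
10) 3181.149ms=36/7b +353.461ms=4/7b
11) 3534.61ms=40/7b +706.922ms=8/7b
12) 4241.532ms=48/7b +353.461ms=4/7b
13) 4594.993ms=52/7b +353.461ms=4/7b
14) 4948.454ms=8b +1237.113ms=2b
15) 6185.567ms=10b +1237.113ms=2b
16) 7422.68ms=12b +353.461ms=4/7b
17) 7776.141ms=88/7b +353.461ms=4/7b
18) 8129.602ms=92/7b +706.922ms=8/7b
19) 8836.524ms=100/7b +353.461ms=4/7b
20) 9189.985ms=104/7b +353.461ms=4/7b
21) 9543.446ms=108/7b +353.461ms=4/7b
Σ=16b of 16 (97bpm 4/4) — PASS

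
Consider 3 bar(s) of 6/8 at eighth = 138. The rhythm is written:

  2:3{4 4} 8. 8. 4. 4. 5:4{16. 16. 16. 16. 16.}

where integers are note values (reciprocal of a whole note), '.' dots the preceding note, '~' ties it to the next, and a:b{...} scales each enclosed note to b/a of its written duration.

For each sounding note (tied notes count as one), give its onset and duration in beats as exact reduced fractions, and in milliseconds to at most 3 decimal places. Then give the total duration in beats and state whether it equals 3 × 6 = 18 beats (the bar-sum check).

1) 0.0ms=0b +1304.348ms=3b
2) 1304.348ms=3b +1304.348ms=3b
3) 2608.696ms=6b +652.174ms=3/2b
4) 3260.87ms=15/2b +652.174ms=3/2b
5) 3913.043ms=9b +1304.348ms=3b
6) 5217.391ms=12b +1304.348ms=3b
7) 6521.739ms=15b +260.87ms=3/5b
8) 6782.609ms=78/5b +260.87ms=3/5b
9) 7043.478ms=81/5b +260.87ms=3/5b
10) 7304.348ms=84/5b +260.87ms=3/5b
11) 7565.217ms=87/5b +260.87ms=3/5b
Σ=18b of 18 (138bpm 6/8) — PASS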